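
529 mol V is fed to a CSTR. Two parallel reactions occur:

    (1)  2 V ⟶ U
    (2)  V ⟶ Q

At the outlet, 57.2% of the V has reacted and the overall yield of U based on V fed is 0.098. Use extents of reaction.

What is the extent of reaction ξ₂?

Yield of U: 1ξ₁ / 529 = 0.098 → ξ₁ = 51.84 mol.
Conversion of V: 2ξ₁ + 1ξ₂ = 0.572 × 529 = 302.6 → ξ₂ = 198.9 mol.
Outlet amounts (n = n₀ + Σ ν·ξ):
  V: 529 − 2(51.84) − 1(198.9) = 226.4
  U: 0 + 1(51.84) = 51.84
  Q: 0 + 1(198.9) = 198.9

ξ₂ = 199 mol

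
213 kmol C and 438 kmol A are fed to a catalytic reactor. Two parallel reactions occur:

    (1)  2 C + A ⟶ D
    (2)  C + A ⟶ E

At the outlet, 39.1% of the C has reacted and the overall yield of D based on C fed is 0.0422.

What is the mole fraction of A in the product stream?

Yield of D: 1ξ₁ / 213 = 0.0422 → ξ₁ = 8.989 kmol.
Conversion of C: 2ξ₁ + 1ξ₂ = 0.391 × 213 = 83.28 → ξ₂ = 65.31 kmol.
Outlet amounts (n = n₀ + Σ ν·ξ):
  C: 213 − 2(8.989) − 1(65.31) = 129.7
  A: 438 − 1(8.989) − 1(65.31) = 363.7
  D: 0 + 1(8.989) = 8.989
  E: 0 + 1(65.31) = 65.31
Total out = 567.7 kmol; y_A = 363.7 / 567.7 = 0.6406.

0.641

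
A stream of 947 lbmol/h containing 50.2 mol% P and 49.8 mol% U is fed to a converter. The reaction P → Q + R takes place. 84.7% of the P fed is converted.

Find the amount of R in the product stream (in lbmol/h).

P reacted = 0.847 × 475.4 = 402.7 lbmol/h; ν_P = −1, so ξ = 402.7/1 = 402.7 lbmol/h.
Outlet amounts (n = n₀ + ν ξ):
  P: 475.4 − 1(402.7) = 72.74
  Q: 0 + 1(402.7) = 402.7
  R: 0 + 1(402.7) = 402.7
  U: 471.6 (inert)

403 lbmol/h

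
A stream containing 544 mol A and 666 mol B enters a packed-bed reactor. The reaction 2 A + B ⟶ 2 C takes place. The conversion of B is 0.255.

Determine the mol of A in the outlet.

B reacted = 0.255 × 666 = 169.8 mol; ν_B = −1, so ξ = 169.8/1 = 169.8 mol.
Outlet amounts (n = n₀ + ν ξ):
  A: 544 − 2(169.8) = 204.3
  B: 666 − 1(169.8) = 496.2
  C: 0 + 2(169.8) = 339.7

204 mol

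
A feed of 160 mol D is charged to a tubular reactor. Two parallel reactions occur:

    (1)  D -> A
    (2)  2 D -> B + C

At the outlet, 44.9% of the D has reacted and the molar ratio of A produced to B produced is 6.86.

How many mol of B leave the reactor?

Conversion of D: D consumed = 0.449 × 160 = 71.84 mol = 1ξ₁ + 2ξ₂.
Selectivity: 1ξ₁ / (1ξ₂) = 6.86 → ξ₁ = 6.86 ξ₂.
Substitute: (1·6.86 + 2) ξ₂ = 71.84 → ξ₂ = 8.108 mol, ξ₁ = 55.62 mol.
Outlet amounts (n = n₀ + Σ ν·ξ):
  D: 160 − 1(55.62) − 2(8.108) = 88.16
  A: 0 + 1(55.62) = 55.62
  B: 0 + 1(8.108) = 8.108
  C: 0 + 1(8.108) = 8.108

8.11 mol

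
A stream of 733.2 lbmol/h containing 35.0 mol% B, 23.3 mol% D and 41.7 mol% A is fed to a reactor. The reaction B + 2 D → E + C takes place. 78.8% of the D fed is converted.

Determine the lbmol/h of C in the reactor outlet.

67.3 lbmol/h

D reacted = 0.788 × 170.8 = 134.6 lbmol/h; ν_D = −2, so ξ = 134.6/2 = 67.31 lbmol/h.
Outlet amounts (n = n₀ + ν ξ):
  B: 256.6 − 1(67.31) = 189.3
  D: 170.8 − 2(67.31) = 36.22
  E: 0 + 1(67.31) = 67.31
  C: 0 + 1(67.31) = 67.31
  A: 305.7 (inert)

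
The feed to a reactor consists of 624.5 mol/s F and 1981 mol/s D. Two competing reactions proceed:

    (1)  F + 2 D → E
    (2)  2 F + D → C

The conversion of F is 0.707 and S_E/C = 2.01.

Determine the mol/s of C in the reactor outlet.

Conversion of F: F consumed = 0.707 × 624.5 = 441.5 mol/s = 1ξ₁ + 2ξ₂.
Selectivity: 1ξ₁ / (1ξ₂) = 2.01 → ξ₁ = 2.01 ξ₂.
Substitute: (1·2.01 + 2) ξ₂ = 441.5 → ξ₂ = 110.1 mol/s, ξ₁ = 221.3 mol/s.
Outlet amounts (n = n₀ + Σ ν·ξ):
  F: 624.5 − 1(221.3) − 2(110.1) = 183
  D: 1981 − 2(221.3) − 1(110.1) = 1428
  E: 0 + 1(221.3) = 221.3
  C: 0 + 1(110.1) = 110.1

110 mol/s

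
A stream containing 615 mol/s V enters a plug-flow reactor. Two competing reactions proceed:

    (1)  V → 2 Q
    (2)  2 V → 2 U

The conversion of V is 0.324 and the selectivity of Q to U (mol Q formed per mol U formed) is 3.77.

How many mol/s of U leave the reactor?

Conversion of V: V consumed = 0.324 × 615 = 199.3 mol/s = 1ξ₁ + 2ξ₂.
Selectivity: 2ξ₁ / (2ξ₂) = 3.77 → ξ₁ = 3.77 ξ₂.
Substitute: (1·3.77 + 2) ξ₂ = 199.3 → ξ₂ = 34.53 mol/s, ξ₁ = 130.2 mol/s.
Outlet amounts (n = n₀ + Σ ν·ξ):
  V: 615 − 1(130.2) − 2(34.53) = 415.7
  Q: 0 + 2(130.2) = 260.4
  U: 0 + 2(34.53) = 69.07

69.1 mol/s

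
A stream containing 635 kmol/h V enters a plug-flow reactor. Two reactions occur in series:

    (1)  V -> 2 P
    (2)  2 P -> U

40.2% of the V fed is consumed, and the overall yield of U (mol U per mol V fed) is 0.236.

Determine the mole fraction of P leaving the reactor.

Conversion of V: V consumed = 1ξ₁ = 0.402 × 635 → ξ₁ = 255.3 kmol/h.
Yield of U: 1ξ₂ / 635 = 0.236 → ξ₂ = 149.9 kmol/h.
Outlet amounts (n = n₀ + Σ ν·ξ):
  V: 635 − 1(255.3) = 379.7
  P: 0 + 2(255.3) − 2(149.9) = 210.8
  U: 0 + 1(149.9) = 149.9
Total out = 740.4 kmol/h; y_P = 210.8 / 740.4 = 0.2847.

0.285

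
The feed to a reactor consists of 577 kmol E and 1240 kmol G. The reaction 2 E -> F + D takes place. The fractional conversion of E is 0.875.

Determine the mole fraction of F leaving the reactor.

E reacted = 0.875 × 577 = 504.9 kmol; ν_E = −2, so ξ = 504.9/2 = 252.4 kmol.
Outlet amounts (n = n₀ + ν ξ):
  E: 577 − 2(252.4) = 72.12
  F: 0 + 1(252.4) = 252.4
  D: 0 + 1(252.4) = 252.4
  G: 1240 (inert)
Total out = 1817 kmol; y_F = 252.4 / 1817 = 0.1389.

0.139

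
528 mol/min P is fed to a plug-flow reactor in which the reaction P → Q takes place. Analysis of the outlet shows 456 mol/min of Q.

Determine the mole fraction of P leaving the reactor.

For Q: n = n₀ + 1ξ → 456 = 0 + 1ξ, giving ξ = 456 mol/min.
Outlet amounts (n = n₀ + ν ξ):
  P: 528 − 1(456) = 72
  Q: 0 + 1(456) = 456
Total out = 528 mol/min; y_P = 72 / 528 = 0.1364.

0.136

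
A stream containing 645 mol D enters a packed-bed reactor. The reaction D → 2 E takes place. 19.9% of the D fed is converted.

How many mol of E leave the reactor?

D reacted = 0.199 × 645 = 128.4 mol; ν_D = −1, so ξ = 128.4/1 = 128.4 mol.
Outlet amounts (n = n₀ + ν ξ):
  D: 645 − 1(128.4) = 516.6
  E: 0 + 2(128.4) = 256.7

257 mol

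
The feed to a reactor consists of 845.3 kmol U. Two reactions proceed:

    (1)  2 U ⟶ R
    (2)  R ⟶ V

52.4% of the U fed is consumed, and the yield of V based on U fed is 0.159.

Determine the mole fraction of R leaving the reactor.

Conversion of U: U consumed = 2ξ₁ = 0.524 × 845.3 → ξ₁ = 221.5 kmol.
Yield of V: 1ξ₂ / 845.3 = 0.159 → ξ₂ = 134.4 kmol.
Outlet amounts (n = n₀ + Σ ν·ξ):
  U: 845.3 − 2(221.5) = 402.4
  R: 0 + 1(221.5) − 1(134.4) = 87.07
  V: 0 + 1(134.4) = 134.4
Total out = 623.8 kmol; y_R = 87.07 / 623.8 = 0.1396.

0.14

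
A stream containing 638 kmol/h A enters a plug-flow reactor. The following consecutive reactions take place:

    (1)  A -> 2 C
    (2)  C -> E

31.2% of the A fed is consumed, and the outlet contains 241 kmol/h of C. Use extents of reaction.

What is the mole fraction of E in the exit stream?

Conversion of A: A consumed = 1ξ₁ = 0.312 × 638 → ξ₁ = 199.1 kmol/h.
C balance: n_C = 0 + 2ξ₁ − 1ξ₂ = 241 → ξ₂ = (2·199.1 − 241)/1 = 157.1 kmol/h.
Outlet amounts (n = n₀ + Σ ν·ξ):
  A: 638 − 1(199.1) = 438.9
  C: 0 + 2(199.1) − 1(157.1) = 241
  E: 0 + 1(157.1) = 157.1
Total out = 837.1 kmol/h; y_E = 157.1 / 837.1 = 0.1877.

0.188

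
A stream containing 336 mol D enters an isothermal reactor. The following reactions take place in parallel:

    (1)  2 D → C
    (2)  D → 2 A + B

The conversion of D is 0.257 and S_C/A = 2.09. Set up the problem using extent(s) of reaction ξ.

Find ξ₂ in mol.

Conversion of D: D consumed = 0.257 × 336 = 86.35 mol = 2ξ₁ + 1ξ₂.
Selectivity: 1ξ₁ / (2ξ₂) = 2.09 → ξ₁ = 4.18 ξ₂.
Substitute: (2·4.18 + 1) ξ₂ = 86.35 → ξ₂ = 9.226 mol, ξ₁ = 38.56 mol.
Outlet amounts (n = n₀ + Σ ν·ξ):
  D: 336 − 2(38.56) − 1(9.226) = 249.6
  C: 0 + 1(38.56) = 38.56
  A: 0 + 2(9.226) = 18.45
  B: 0 + 1(9.226) = 9.226

ξ₂ = 9.23 mol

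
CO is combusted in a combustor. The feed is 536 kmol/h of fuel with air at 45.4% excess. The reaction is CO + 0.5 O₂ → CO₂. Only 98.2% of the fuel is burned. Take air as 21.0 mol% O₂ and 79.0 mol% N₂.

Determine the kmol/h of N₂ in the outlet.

Stoichiometric O₂ = 0.5 × 536 = 268 kmol/h; O₂ fed = 268 × 1.454 = 389.7 kmol/h.
N₂ fed = 389.7 × 79/21 = 1466 kmol/h.
Fuel reacted = 0.982 × 536 → ξ = 526.4 kmol/h.
Outlet (n = n₀ + ν ξ):
  CO: 536 − 1(526.4) = 9.648
  O₂: 389.7 − 0.5(526.4) = 126.5
  N₂: 1466 (inert)
  CO₂: 0 + 1(526.4) = 526.4

1470 kmol/h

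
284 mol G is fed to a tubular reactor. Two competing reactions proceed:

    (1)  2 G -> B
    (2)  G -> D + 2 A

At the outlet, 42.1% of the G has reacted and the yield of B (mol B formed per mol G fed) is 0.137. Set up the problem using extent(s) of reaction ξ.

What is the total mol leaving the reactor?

Yield of B: 1ξ₁ / 284 = 0.137 → ξ₁ = 38.91 mol.
Conversion of G: 2ξ₁ + 1ξ₂ = 0.421 × 284 = 119.6 → ξ₂ = 41.75 mol.
Outlet amounts (n = n₀ + Σ ν·ξ):
  G: 284 − 2(38.91) − 1(41.75) = 164.4
  B: 0 + 1(38.91) = 38.91
  D: 0 + 1(41.75) = 41.75
  A: 0 + 2(41.75) = 83.5
Total out = 164.4 + 38.91 + 41.75 + 83.5 = 328.6 mol.

329 mol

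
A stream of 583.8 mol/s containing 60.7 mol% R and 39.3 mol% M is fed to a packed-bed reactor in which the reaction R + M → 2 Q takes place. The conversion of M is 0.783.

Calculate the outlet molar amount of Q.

359 mol/s

M reacted = 0.783 × 229.4 = 179.6 mol/s; ν_M = −1, so ξ = 179.6/1 = 179.6 mol/s.
Outlet amounts (n = n₀ + ν ξ):
  R: 354.4 − 1(179.6) = 174.7
  M: 229.4 − 1(179.6) = 49.79
  Q: 0 + 2(179.6) = 359.3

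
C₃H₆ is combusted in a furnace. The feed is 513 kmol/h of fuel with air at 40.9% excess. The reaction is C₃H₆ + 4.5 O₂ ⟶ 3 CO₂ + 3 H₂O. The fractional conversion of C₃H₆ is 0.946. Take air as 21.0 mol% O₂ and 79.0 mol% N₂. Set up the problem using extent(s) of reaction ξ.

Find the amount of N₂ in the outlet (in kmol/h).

Stoichiometric O₂ = 4.5 × 513 = 2308 kmol/h; O₂ fed = 2308 × 1.409 = 3253 kmol/h.
N₂ fed = 3253 × 79/21 = 12240 kmol/h.
Fuel reacted = 0.946 × 513 → ξ = 485.3 kmol/h.
Outlet (n = n₀ + ν ξ):
  C₃H₆: 513 − 1(485.3) = 27.7
  O₂: 3253 − 4.5(485.3) = 1069
  N₂: 12240 (inert)
  CO₂: 0 + 3(485.3) = 1456
  H₂O: 0 + 3(485.3) = 1456

12200 kmol/h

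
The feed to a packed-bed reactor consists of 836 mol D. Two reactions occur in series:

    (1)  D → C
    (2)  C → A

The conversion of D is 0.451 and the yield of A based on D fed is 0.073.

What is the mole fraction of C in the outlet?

Conversion of D: D consumed = 1ξ₁ = 0.451 × 836 → ξ₁ = 377 mol.
Yield of A: 1ξ₂ / 836 = 0.073 → ξ₂ = 61.03 mol.
Outlet amounts (n = n₀ + Σ ν·ξ):
  D: 836 − 1(377) = 459
  C: 0 + 1(377) − 1(61.03) = 316
  A: 0 + 1(61.03) = 61.03
Total out = 836 mol; y_C = 316 / 836 = 0.378.

0.378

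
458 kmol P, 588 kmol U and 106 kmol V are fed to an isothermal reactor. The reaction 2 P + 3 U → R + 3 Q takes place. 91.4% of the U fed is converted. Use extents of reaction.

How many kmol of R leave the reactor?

U reacted = 0.914 × 588 = 537.4 kmol; ν_U = −3, so ξ = 537.4/3 = 179.1 kmol.
Outlet amounts (n = n₀ + ν ξ):
  P: 458 − 2(179.1) = 99.71
  U: 588 − 3(179.1) = 50.57
  R: 0 + 1(179.1) = 179.1
  Q: 0 + 3(179.1) = 537.4
  V: 106 (inert)

179 kmol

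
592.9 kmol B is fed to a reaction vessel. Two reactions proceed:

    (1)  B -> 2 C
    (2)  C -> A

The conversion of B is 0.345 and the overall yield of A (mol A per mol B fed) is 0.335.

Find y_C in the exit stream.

Conversion of B: B consumed = 1ξ₁ = 0.345 × 592.9 → ξ₁ = 204.6 kmol.
Yield of A: 1ξ₂ / 592.9 = 0.335 → ξ₂ = 198.6 kmol.
Outlet amounts (n = n₀ + Σ ν·ξ):
  B: 592.9 − 1(204.6) = 388.3
  C: 0 + 2(204.6) − 1(198.6) = 210.5
  A: 0 + 1(198.6) = 198.6
Total out = 797.5 kmol; y_C = 210.5 / 797.5 = 0.2639.

0.264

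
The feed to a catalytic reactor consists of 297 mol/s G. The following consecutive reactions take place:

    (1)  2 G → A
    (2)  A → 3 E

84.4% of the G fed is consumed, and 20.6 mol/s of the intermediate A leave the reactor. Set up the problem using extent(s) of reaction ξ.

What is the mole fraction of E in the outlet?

0.824

Conversion of G: G consumed = 2ξ₁ = 0.844 × 297 → ξ₁ = 125.3 mol/s.
A balance: n_A = 0 + 1ξ₁ − 1ξ₂ = 20.6 → ξ₂ = (1·125.3 − 20.6)/1 = 104.7 mol/s.
Outlet amounts (n = n₀ + Σ ν·ξ):
  G: 297 − 2(125.3) = 46.33
  A: 0 + 1(125.3) − 1(104.7) = 20.6
  E: 0 + 3(104.7) = 314.2
Total out = 381.1 mol/s; y_E = 314.2 / 381.1 = 0.8244.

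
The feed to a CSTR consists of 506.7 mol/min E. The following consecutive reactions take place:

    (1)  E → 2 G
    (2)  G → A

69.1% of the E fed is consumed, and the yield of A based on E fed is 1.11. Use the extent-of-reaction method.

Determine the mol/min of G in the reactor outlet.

138 mol/min

Conversion of E: E consumed = 1ξ₁ = 0.691 × 506.7 → ξ₁ = 350.1 mol/min.
Yield of A: 1ξ₂ / 506.7 = 1.11 → ξ₂ = 562.4 mol/min.
Outlet amounts (n = n₀ + Σ ν·ξ):
  E: 506.7 − 1(350.1) = 156.6
  G: 0 + 2(350.1) − 1(562.4) = 137.8
  A: 0 + 1(562.4) = 562.4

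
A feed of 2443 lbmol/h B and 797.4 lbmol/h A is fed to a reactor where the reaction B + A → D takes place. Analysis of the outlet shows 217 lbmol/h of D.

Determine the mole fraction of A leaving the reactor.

0.192

For D: n = n₀ + 1ξ → 217 = 0 + 1ξ, giving ξ = 217 lbmol/h.
Outlet amounts (n = n₀ + ν ξ):
  B: 2443 − 1(217) = 2226
  A: 797.4 − 1(217) = 580.4
  D: 0 + 1(217) = 217
Total out = 3023 lbmol/h; y_A = 580.4 / 3023 = 0.192.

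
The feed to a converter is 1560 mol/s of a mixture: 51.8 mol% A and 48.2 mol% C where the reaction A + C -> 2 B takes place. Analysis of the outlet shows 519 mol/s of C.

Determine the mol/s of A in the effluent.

For C: n = n₀ − 1ξ → 519 = 751.9 − 1ξ, giving ξ = 232.9 mol/s.
Outlet amounts (n = n₀ + ν ξ):
  A: 808.1 − 1(232.9) = 575.2
  C: 751.9 − 1(232.9) = 519
  B: 0 + 2(232.9) = 465.8

575 mol/s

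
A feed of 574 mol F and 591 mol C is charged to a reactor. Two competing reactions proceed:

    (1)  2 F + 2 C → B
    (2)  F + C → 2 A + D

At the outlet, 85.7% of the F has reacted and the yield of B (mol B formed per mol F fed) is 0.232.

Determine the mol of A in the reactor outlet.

451 mol

Yield of B: 1ξ₁ / 574 = 0.232 → ξ₁ = 133.2 mol.
Conversion of F: 2ξ₁ + 1ξ₂ = 0.857 × 574 = 491.9 → ξ₂ = 225.6 mol.
Outlet amounts (n = n₀ + Σ ν·ξ):
  F: 574 − 2(133.2) − 1(225.6) = 82.08
  C: 591 − 2(133.2) − 1(225.6) = 99.08
  B: 0 + 1(133.2) = 133.2
  A: 0 + 2(225.6) = 451.2
  D: 0 + 1(225.6) = 225.6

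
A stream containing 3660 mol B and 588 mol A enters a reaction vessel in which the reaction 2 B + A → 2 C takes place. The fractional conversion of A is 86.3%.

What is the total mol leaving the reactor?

3740 mol

A reacted = 0.863 × 588 = 507.4 mol; ν_A = −1, so ξ = 507.4/1 = 507.4 mol.
Outlet amounts (n = n₀ + ν ξ):
  B: 3660 − 2(507.4) = 2645
  A: 588 − 1(507.4) = 80.56
  C: 0 + 2(507.4) = 1015
Total out = 2645 + 80.56 + 1015 = 3741 mol.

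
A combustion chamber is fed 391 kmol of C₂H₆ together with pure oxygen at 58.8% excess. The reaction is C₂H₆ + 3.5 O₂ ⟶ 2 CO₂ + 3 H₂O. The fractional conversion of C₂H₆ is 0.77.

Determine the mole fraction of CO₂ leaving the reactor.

Stoichiometric O₂ = 3.5 × 391 = 1368 kmol; O₂ fed = 1368 × 1.588 = 2173 kmol.
Fuel reacted = 0.77 × 391 → ξ = 301.1 kmol.
Outlet (n = n₀ + ν ξ):
  C₂H₆: 391 − 1(301.1) = 89.93
  O₂: 2173 − 3.5(301.1) = 1119
  CO₂: 0 + 2(301.1) = 602.1
  H₂O: 0 + 3(301.1) = 903.2
Total out = 2715 kmol; y_CO₂ = 602.1 / 2715 = 0.2218.

0.222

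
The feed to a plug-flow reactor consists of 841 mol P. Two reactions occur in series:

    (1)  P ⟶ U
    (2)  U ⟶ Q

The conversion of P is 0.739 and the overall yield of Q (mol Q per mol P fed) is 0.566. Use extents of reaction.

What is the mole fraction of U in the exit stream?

Conversion of P: P consumed = 1ξ₁ = 0.739 × 841 → ξ₁ = 621.5 mol.
Yield of Q: 1ξ₂ / 841 = 0.566 → ξ₂ = 476 mol.
Outlet amounts (n = n₀ + Σ ν·ξ):
  P: 841 − 1(621.5) = 219.5
  U: 0 + 1(621.5) − 1(476) = 145.5
  Q: 0 + 1(476) = 476
Total out = 841 mol; y_U = 145.5 / 841 = 0.173.

0.173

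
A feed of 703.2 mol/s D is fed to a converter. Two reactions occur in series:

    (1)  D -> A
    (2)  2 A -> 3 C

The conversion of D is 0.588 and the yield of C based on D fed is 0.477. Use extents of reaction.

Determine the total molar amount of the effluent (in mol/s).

Conversion of D: D consumed = 1ξ₁ = 0.588 × 703.2 → ξ₁ = 413.5 mol/s.
Yield of C: 3ξ₂ / 703.2 = 0.477 → ξ₂ = 111.8 mol/s.
Outlet amounts (n = n₀ + Σ ν·ξ):
  D: 703.2 − 1(413.5) = 289.7
  A: 0 + 1(413.5) − 2(111.8) = 189.9
  C: 0 + 3(111.8) = 335.4
Total out = 289.7 + 189.9 + 335.4 = 815 mol/s.

815 mol/s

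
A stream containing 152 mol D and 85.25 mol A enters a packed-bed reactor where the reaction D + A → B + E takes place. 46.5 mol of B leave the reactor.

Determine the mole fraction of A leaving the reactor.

For B: n = n₀ + 1ξ → 46.5 = 0 + 1ξ, giving ξ = 46.5 mol.
Outlet amounts (n = n₀ + ν ξ):
  D: 152 − 1(46.5) = 105.5
  A: 85.25 − 1(46.5) = 38.75
  B: 0 + 1(46.5) = 46.5
  E: 0 + 1(46.5) = 46.5
Total out = 237.2 mol; y_A = 38.75 / 237.2 = 0.1633.

0.163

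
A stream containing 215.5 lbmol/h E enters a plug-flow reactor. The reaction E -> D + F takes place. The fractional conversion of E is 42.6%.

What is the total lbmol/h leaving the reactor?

307 lbmol/h

E reacted = 0.426 × 215.5 = 91.8 lbmol/h; ν_E = −1, so ξ = 91.8/1 = 91.8 lbmol/h.
Outlet amounts (n = n₀ + ν ξ):
  E: 215.5 − 1(91.8) = 123.7
  D: 0 + 1(91.8) = 91.8
  F: 0 + 1(91.8) = 91.8
Total out = 123.7 + 91.8 + 91.8 = 307.3 lbmol/h.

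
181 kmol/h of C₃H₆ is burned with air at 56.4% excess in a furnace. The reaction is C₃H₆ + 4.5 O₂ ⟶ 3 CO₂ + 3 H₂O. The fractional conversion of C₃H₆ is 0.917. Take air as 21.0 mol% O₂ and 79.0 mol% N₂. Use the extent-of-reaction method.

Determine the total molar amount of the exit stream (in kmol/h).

6330 kmol/h

Stoichiometric O₂ = 4.5 × 181 = 814.5 kmol/h; O₂ fed = 814.5 × 1.564 = 1274 kmol/h.
N₂ fed = 1274 × 79/21 = 4792 kmol/h.
Fuel reacted = 0.917 × 181 → ξ = 166 kmol/h.
Outlet (n = n₀ + ν ξ):
  C₃H₆: 181 − 1(166) = 15.02
  O₂: 1274 − 4.5(166) = 527
  N₂: 4792 (inert)
  CO₂: 0 + 3(166) = 497.9
  H₂O: 0 + 3(166) = 497.9
Total out = 15.02 + 527 + 4792 + 497.9 + 497.9 = 6330 kmol/h.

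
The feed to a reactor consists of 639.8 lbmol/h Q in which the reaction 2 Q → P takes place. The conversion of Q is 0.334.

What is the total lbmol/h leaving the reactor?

533 lbmol/h

Q reacted = 0.334 × 639.8 = 213.7 lbmol/h; ν_Q = −2, so ξ = 213.7/2 = 106.8 lbmol/h.
Outlet amounts (n = n₀ + ν ξ):
  Q: 639.8 − 2(106.8) = 426.1
  P: 0 + 1(106.8) = 106.8
Total out = 426.1 + 106.8 = 533 lbmol/h.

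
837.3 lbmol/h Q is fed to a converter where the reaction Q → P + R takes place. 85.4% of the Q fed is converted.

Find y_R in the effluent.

Q reacted = 0.854 × 837.3 = 715.1 lbmol/h; ν_Q = −1, so ξ = 715.1/1 = 715.1 lbmol/h.
Outlet amounts (n = n₀ + ν ξ):
  Q: 837.3 − 1(715.1) = 122.2
  P: 0 + 1(715.1) = 715.1
  R: 0 + 1(715.1) = 715.1
Total out = 1552 lbmol/h; y_R = 715.1 / 1552 = 0.4606.

0.461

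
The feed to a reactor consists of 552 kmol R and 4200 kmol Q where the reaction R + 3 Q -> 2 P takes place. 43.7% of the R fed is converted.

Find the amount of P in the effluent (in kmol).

R reacted = 0.437 × 552 = 241.2 kmol; ν_R = −1, so ξ = 241.2/1 = 241.2 kmol.
Outlet amounts (n = n₀ + ν ξ):
  R: 552 − 1(241.2) = 310.8
  Q: 4200 − 3(241.2) = 3476
  P: 0 + 2(241.2) = 482.4

482 kmol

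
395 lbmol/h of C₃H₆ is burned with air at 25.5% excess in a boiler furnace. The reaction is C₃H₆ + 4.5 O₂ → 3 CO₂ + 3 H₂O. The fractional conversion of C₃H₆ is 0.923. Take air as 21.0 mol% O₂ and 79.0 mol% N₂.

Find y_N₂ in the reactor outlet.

0.749

Stoichiometric O₂ = 4.5 × 395 = 1778 lbmol/h; O₂ fed = 1778 × 1.255 = 2231 lbmol/h.
N₂ fed = 2231 × 79/21 = 8392 lbmol/h.
Fuel reacted = 0.923 × 395 → ξ = 364.6 lbmol/h.
Outlet (n = n₀ + ν ξ):
  C₃H₆: 395 − 1(364.6) = 30.41
  O₂: 2231 − 4.5(364.6) = 590.1
  N₂: 8392 (inert)
  CO₂: 0 + 3(364.6) = 1094
  H₂O: 0 + 3(364.6) = 1094
Total out = 11200 lbmol/h; y_N₂ = 8392 / 11200 = 0.7493.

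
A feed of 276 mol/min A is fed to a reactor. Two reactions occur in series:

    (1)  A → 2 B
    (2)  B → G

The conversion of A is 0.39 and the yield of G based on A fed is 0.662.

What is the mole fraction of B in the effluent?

0.0849

Conversion of A: A consumed = 1ξ₁ = 0.39 × 276 → ξ₁ = 107.6 mol/min.
Yield of G: 1ξ₂ / 276 = 0.662 → ξ₂ = 182.7 mol/min.
Outlet amounts (n = n₀ + Σ ν·ξ):
  A: 276 − 1(107.6) = 168.4
  B: 0 + 2(107.6) − 1(182.7) = 32.57
  G: 0 + 1(182.7) = 182.7
Total out = 383.6 mol/min; y_B = 32.57 / 383.6 = 0.08489.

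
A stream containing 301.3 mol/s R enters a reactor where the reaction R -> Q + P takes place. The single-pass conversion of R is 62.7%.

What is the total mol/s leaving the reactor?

R reacted = 0.627 × 301.3 = 188.9 mol/s; ν_R = −1, so ξ = 188.9/1 = 188.9 mol/s.
Outlet amounts (n = n₀ + ν ξ):
  R: 301.3 − 1(188.9) = 112.4
  Q: 0 + 1(188.9) = 188.9
  P: 0 + 1(188.9) = 188.9
Total out = 112.4 + 188.9 + 188.9 = 490.2 mol/s.

490 mol/s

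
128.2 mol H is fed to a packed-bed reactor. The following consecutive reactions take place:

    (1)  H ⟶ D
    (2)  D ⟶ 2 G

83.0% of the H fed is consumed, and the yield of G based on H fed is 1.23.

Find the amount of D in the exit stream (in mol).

Conversion of H: H consumed = 1ξ₁ = 0.83 × 128.2 → ξ₁ = 106.4 mol.
Yield of G: 2ξ₂ / 128.2 = 1.23 → ξ₂ = 78.84 mol.
Outlet amounts (n = n₀ + Σ ν·ξ):
  H: 128.2 − 1(106.4) = 21.79
  D: 0 + 1(106.4) − 1(78.84) = 27.56
  G: 0 + 2(78.84) = 157.7

27.6 mol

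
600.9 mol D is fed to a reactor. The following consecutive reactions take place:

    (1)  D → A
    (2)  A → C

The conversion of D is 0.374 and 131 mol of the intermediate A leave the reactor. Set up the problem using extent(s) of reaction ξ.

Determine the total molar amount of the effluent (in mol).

601 mol

Conversion of D: D consumed = 1ξ₁ = 0.374 × 600.9 → ξ₁ = 224.7 mol.
A balance: n_A = 0 + 1ξ₁ − 1ξ₂ = 131 → ξ₂ = (1·224.7 − 131)/1 = 93.74 mol.
Outlet amounts (n = n₀ + Σ ν·ξ):
  D: 600.9 − 1(224.7) = 376.2
  A: 0 + 1(224.7) − 1(93.74) = 131
  C: 0 + 1(93.74) = 93.74
Total out = 376.2 + 131 + 93.74 = 600.9 mol.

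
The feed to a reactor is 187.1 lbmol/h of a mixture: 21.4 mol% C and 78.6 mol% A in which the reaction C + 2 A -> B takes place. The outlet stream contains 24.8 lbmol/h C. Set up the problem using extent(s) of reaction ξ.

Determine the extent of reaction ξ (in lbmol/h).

For C: n = n₀ − 1ξ → 24.8 = 40.04 − 1ξ, giving ξ = 15.24 lbmol/h.
Outlet amounts (n = n₀ + ν ξ):
  C: 40.04 − 1(15.24) = 24.8
  A: 147.1 − 2(15.24) = 116.6
  B: 0 + 1(15.24) = 15.24

ξ = 15.2 lbmol/h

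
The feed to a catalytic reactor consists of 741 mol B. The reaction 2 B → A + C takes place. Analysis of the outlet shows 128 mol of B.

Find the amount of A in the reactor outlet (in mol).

306 mol

For B: n = n₀ − 2ξ → 128 = 741 − 2ξ, giving ξ = 306.5 mol.
Outlet amounts (n = n₀ + ν ξ):
  B: 741 − 2(306.5) = 128
  A: 0 + 1(306.5) = 306.5
  C: 0 + 1(306.5) = 306.5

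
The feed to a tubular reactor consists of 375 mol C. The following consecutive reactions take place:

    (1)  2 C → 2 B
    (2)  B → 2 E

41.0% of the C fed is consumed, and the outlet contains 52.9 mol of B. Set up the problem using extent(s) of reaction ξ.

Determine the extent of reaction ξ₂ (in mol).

ξ₂ = 101 mol

Conversion of C: C consumed = 2ξ₁ = 0.41 × 375 → ξ₁ = 76.88 mol.
B balance: n_B = 0 + 2ξ₁ − 1ξ₂ = 52.9 → ξ₂ = (2·76.88 − 52.9)/1 = 100.8 mol.
Outlet amounts (n = n₀ + Σ ν·ξ):
  C: 375 − 2(76.88) = 221.2
  B: 0 + 2(76.88) − 1(100.8) = 52.9
  E: 0 + 2(100.8) = 201.7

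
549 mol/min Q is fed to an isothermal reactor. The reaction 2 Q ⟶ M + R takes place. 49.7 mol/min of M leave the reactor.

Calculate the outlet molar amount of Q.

450 mol/min

For M: n = n₀ + 1ξ → 49.7 = 0 + 1ξ, giving ξ = 49.7 mol/min.
Outlet amounts (n = n₀ + ν ξ):
  Q: 549 − 2(49.7) = 449.6
  M: 0 + 1(49.7) = 49.7
  R: 0 + 1(49.7) = 49.7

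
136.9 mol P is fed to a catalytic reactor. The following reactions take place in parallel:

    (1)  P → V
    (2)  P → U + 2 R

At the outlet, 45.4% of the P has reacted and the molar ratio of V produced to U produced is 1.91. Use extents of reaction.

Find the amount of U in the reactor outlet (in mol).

21.4 mol

Conversion of P: P consumed = 0.454 × 136.9 = 62.15 mol = 1ξ₁ + 1ξ₂.
Selectivity: 1ξ₁ / (1ξ₂) = 1.91 → ξ₁ = 1.91 ξ₂.
Substitute: (1·1.91 + 1) ξ₂ = 62.15 → ξ₂ = 21.36 mol, ξ₁ = 40.79 mol.
Outlet amounts (n = n₀ + Σ ν·ξ):
  P: 136.9 − 1(40.79) − 1(21.36) = 74.75
  V: 0 + 1(40.79) = 40.79
  U: 0 + 1(21.36) = 21.36
  R: 0 + 2(21.36) = 42.72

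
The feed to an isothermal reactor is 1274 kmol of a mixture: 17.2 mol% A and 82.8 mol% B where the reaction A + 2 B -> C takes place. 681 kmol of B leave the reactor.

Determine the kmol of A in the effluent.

For B: n = n₀ − 2ξ → 681 = 1055 − 2ξ, giving ξ = 186.9 kmol.
Outlet amounts (n = n₀ + ν ξ):
  A: 219.1 − 1(186.9) = 32.19
  B: 1055 − 2(186.9) = 681
  C: 0 + 1(186.9) = 186.9

32.2 kmol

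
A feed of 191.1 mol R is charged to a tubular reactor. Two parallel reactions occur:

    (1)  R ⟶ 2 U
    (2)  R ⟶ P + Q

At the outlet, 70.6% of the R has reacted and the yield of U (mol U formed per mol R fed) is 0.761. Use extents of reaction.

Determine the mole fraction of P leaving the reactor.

Yield of U: 2ξ₁ / 191.1 = 0.761 → ξ₁ = 72.71 mol.
Conversion of R: 1ξ₁ + 1ξ₂ = 0.706 × 191.1 = 134.9 → ξ₂ = 62.2 mol.
Outlet amounts (n = n₀ + Σ ν·ξ):
  R: 191.1 − 1(72.71) − 1(62.2) = 56.18
  U: 0 + 2(72.71) = 145.4
  P: 0 + 1(62.2) = 62.2
  Q: 0 + 1(62.2) = 62.2
Total out = 326 mol; y_P = 62.2 / 326 = 0.1908.

0.191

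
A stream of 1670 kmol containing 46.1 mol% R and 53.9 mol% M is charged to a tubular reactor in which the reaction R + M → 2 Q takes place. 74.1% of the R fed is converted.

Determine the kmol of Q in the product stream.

R reacted = 0.741 × 769.9 = 570.5 kmol; ν_R = −1, so ξ = 570.5/1 = 570.5 kmol.
Outlet amounts (n = n₀ + ν ξ):
  R: 769.9 − 1(570.5) = 199.4
  M: 900.1 − 1(570.5) = 329.7
  Q: 0 + 2(570.5) = 1141

1140 kmol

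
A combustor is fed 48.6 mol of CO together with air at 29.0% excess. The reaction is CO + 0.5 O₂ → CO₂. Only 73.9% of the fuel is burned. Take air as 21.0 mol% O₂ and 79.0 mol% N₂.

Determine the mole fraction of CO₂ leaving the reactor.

Stoichiometric O₂ = 0.5 × 48.6 = 24.3 mol; O₂ fed = 24.3 × 1.290 = 31.35 mol.
N₂ fed = 31.35 × 79/21 = 117.9 mol.
Fuel reacted = 0.739 × 48.6 → ξ = 35.92 mol.
Outlet (n = n₀ + ν ξ):
  CO: 48.6 − 1(35.92) = 12.68
  O₂: 31.35 − 0.5(35.92) = 13.39
  N₂: 117.9 (inert)
  CO₂: 0 + 1(35.92) = 35.92
Total out = 179.9 mol; y_CO₂ = 35.92 / 179.9 = 0.1996.

0.2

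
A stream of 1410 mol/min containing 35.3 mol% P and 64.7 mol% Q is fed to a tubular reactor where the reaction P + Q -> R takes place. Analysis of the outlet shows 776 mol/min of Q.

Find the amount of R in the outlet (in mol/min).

136 mol/min

For Q: n = n₀ − 1ξ → 776 = 912.3 − 1ξ, giving ξ = 136.3 mol/min.
Outlet amounts (n = n₀ + ν ξ):
  P: 497.7 − 1(136.3) = 361.5
  Q: 912.3 − 1(136.3) = 776
  R: 0 + 1(136.3) = 136.3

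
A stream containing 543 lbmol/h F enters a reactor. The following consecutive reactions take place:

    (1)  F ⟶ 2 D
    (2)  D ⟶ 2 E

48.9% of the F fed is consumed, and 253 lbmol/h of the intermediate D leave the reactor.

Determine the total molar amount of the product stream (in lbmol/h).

1090 lbmol/h

Conversion of F: F consumed = 1ξ₁ = 0.489 × 543 → ξ₁ = 265.5 lbmol/h.
D balance: n_D = 0 + 2ξ₁ − 1ξ₂ = 253 → ξ₂ = (2·265.5 − 253)/1 = 278.1 lbmol/h.
Outlet amounts (n = n₀ + Σ ν·ξ):
  F: 543 − 1(265.5) = 277.5
  D: 0 + 2(265.5) − 1(278.1) = 253
  E: 0 + 2(278.1) = 556.1
Total out = 277.5 + 253 + 556.1 = 1087 lbmol/h.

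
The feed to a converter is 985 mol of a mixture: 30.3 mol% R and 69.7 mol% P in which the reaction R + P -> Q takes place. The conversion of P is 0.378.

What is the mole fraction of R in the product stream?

0.0537

P reacted = 0.378 × 686.5 = 259.5 mol; ν_P = −1, so ξ = 259.5/1 = 259.5 mol.
Outlet amounts (n = n₀ + ν ξ):
  R: 298.5 − 1(259.5) = 38.94
  P: 686.5 − 1(259.5) = 427
  Q: 0 + 1(259.5) = 259.5
Total out = 725.5 mol; y_R = 38.94 / 725.5 = 0.05368.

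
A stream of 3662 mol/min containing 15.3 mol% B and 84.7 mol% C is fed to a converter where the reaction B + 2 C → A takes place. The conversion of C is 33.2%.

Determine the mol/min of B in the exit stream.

C reacted = 0.332 × 3102 = 1030 mol/min; ν_C = −2, so ξ = 1030/2 = 514.9 mol/min.
Outlet amounts (n = n₀ + ν ξ):
  B: 560.3 − 1(514.9) = 45.4
  C: 3102 − 2(514.9) = 2072
  A: 0 + 1(514.9) = 514.9

45.4 mol/min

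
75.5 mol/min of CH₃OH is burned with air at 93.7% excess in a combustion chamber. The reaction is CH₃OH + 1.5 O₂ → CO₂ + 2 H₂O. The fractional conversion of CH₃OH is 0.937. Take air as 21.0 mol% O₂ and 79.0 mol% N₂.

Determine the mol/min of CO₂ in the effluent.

Stoichiometric O₂ = 1.5 × 75.5 = 113.2 mol/min; O₂ fed = 113.2 × 1.937 = 219.4 mol/min.
N₂ fed = 219.4 × 79/21 = 825.2 mol/min.
Fuel reacted = 0.937 × 75.5 → ξ = 70.74 mol/min.
Outlet (n = n₀ + ν ξ):
  CH₃OH: 75.5 − 1(70.74) = 4.757
  O₂: 219.4 − 1.5(70.74) = 113.2
  N₂: 825.2 (inert)
  CO₂: 0 + 1(70.74) = 70.74
  H₂O: 0 + 2(70.74) = 141.5

70.7 mol/min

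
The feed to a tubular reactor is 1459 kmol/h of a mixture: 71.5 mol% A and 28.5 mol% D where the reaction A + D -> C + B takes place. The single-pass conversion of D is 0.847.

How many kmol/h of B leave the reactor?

352 kmol/h

D reacted = 0.847 × 415.8 = 352.2 kmol/h; ν_D = −1, so ξ = 352.2/1 = 352.2 kmol/h.
Outlet amounts (n = n₀ + ν ξ):
  A: 1043 − 1(352.2) = 691
  D: 415.8 − 1(352.2) = 63.62
  C: 0 + 1(352.2) = 352.2
  B: 0 + 1(352.2) = 352.2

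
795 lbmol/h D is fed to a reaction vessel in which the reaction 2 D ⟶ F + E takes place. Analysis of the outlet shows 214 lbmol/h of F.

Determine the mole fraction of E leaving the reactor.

0.269

For F: n = n₀ + 1ξ → 214 = 0 + 1ξ, giving ξ = 214 lbmol/h.
Outlet amounts (n = n₀ + ν ξ):
  D: 795 − 2(214) = 367
  F: 0 + 1(214) = 214
  E: 0 + 1(214) = 214
Total out = 795 lbmol/h; y_E = 214 / 795 = 0.2692.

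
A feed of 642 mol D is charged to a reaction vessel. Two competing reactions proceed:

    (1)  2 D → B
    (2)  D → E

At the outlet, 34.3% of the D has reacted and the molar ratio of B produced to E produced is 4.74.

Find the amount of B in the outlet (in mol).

Conversion of D: D consumed = 0.343 × 642 = 220.2 mol = 2ξ₁ + 1ξ₂.
Selectivity: 1ξ₁ / (1ξ₂) = 4.74 → ξ₁ = 4.74 ξ₂.
Substitute: (2·4.74 + 1) ξ₂ = 220.2 → ξ₂ = 21.01 mol, ξ₁ = 99.6 mol.
Outlet amounts (n = n₀ + Σ ν·ξ):
  D: 642 − 2(99.6) − 1(21.01) = 421.8
  B: 0 + 1(99.6) = 99.6
  E: 0 + 1(21.01) = 21.01

99.6 mol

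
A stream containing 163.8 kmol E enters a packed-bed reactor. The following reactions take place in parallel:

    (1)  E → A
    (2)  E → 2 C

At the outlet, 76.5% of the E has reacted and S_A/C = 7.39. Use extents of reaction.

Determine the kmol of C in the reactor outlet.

15.9 kmol

Conversion of E: E consumed = 0.765 × 163.8 = 125.3 kmol = 1ξ₁ + 1ξ₂.
Selectivity: 1ξ₁ / (2ξ₂) = 7.39 → ξ₁ = 14.78 ξ₂.
Substitute: (1·14.78 + 1) ξ₂ = 125.3 → ξ₂ = 7.941 kmol, ξ₁ = 117.4 kmol.
Outlet amounts (n = n₀ + Σ ν·ξ):
  E: 163.8 − 1(117.4) − 1(7.941) = 38.49
  A: 0 + 1(117.4) = 117.4
  C: 0 + 2(7.941) = 15.88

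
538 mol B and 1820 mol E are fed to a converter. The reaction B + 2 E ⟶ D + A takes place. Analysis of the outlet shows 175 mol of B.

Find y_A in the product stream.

For B: n = n₀ − 1ξ → 175 = 538 − 1ξ, giving ξ = 363 mol.
Outlet amounts (n = n₀ + ν ξ):
  B: 538 − 1(363) = 175
  E: 1820 − 2(363) = 1094
  D: 0 + 1(363) = 363
  A: 0 + 1(363) = 363
Total out = 1995 mol; y_A = 363 / 1995 = 0.182.

0.182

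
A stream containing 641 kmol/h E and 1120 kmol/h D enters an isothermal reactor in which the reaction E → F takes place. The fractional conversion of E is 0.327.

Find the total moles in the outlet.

E reacted = 0.327 × 641 = 209.6 kmol/h; ν_E = −1, so ξ = 209.6/1 = 209.6 kmol/h.
Outlet amounts (n = n₀ + ν ξ):
  E: 641 − 1(209.6) = 431.4
  F: 0 + 1(209.6) = 209.6
  D: 1120 (inert)
Total out = 431.4 + 209.6 + 1120 = 1761 kmol/h.

1760 kmol/h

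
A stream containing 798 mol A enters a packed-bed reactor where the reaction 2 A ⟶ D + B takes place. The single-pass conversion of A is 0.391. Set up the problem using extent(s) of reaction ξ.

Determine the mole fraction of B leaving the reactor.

0.196

A reacted = 0.391 × 798 = 312 mol; ν_A = −2, so ξ = 312/2 = 156 mol.
Outlet amounts (n = n₀ + ν ξ):
  A: 798 − 2(156) = 486
  D: 0 + 1(156) = 156
  B: 0 + 1(156) = 156
Total out = 798 mol; y_B = 156 / 798 = 0.1955.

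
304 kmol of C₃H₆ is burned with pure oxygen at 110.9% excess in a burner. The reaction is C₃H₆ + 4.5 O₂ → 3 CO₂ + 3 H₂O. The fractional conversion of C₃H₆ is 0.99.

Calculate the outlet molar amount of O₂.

Stoichiometric O₂ = 4.5 × 304 = 1368 kmol; O₂ fed = 1368 × 2.109 = 2885 kmol.
Fuel reacted = 0.99 × 304 → ξ = 301 kmol.
Outlet (n = n₀ + ν ξ):
  C₃H₆: 304 − 1(301) = 3.04
  O₂: 2885 − 4.5(301) = 1531
  CO₂: 0 + 3(301) = 902.9
  H₂O: 0 + 3(301) = 902.9

1530 kmol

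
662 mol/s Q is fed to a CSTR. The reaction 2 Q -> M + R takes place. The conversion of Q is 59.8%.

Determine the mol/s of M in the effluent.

198 mol/s

Q reacted = 0.598 × 662 = 395.9 mol/s; ν_Q = −2, so ξ = 395.9/2 = 197.9 mol/s.
Outlet amounts (n = n₀ + ν ξ):
  Q: 662 − 2(197.9) = 266.1
  M: 0 + 1(197.9) = 197.9
  R: 0 + 1(197.9) = 197.9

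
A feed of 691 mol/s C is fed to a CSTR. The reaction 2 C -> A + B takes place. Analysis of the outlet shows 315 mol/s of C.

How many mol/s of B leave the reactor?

188 mol/s

For C: n = n₀ − 2ξ → 315 = 691 − 2ξ, giving ξ = 188 mol/s.
Outlet amounts (n = n₀ + ν ξ):
  C: 691 − 2(188) = 315
  A: 0 + 1(188) = 188
  B: 0 + 1(188) = 188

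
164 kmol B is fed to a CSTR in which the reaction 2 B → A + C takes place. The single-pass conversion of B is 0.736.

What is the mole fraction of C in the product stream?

B reacted = 0.736 × 164 = 120.7 kmol; ν_B = −2, so ξ = 120.7/2 = 60.35 kmol.
Outlet amounts (n = n₀ + ν ξ):
  B: 164 − 2(60.35) = 43.3
  A: 0 + 1(60.35) = 60.35
  C: 0 + 1(60.35) = 60.35
Total out = 164 kmol; y_C = 60.35 / 164 = 0.368.

0.368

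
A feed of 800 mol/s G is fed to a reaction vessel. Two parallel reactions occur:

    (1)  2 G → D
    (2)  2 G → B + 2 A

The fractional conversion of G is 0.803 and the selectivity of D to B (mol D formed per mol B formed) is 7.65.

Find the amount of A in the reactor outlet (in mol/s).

74.3 mol/s

Conversion of G: G consumed = 0.803 × 800 = 642.4 mol/s = 2ξ₁ + 2ξ₂.
Selectivity: 1ξ₁ / (1ξ₂) = 7.65 → ξ₁ = 7.65 ξ₂.
Substitute: (2·7.65 + 2) ξ₂ = 642.4 → ξ₂ = 37.13 mol/s, ξ₁ = 284.1 mol/s.
Outlet amounts (n = n₀ + Σ ν·ξ):
  G: 800 − 2(284.1) − 2(37.13) = 157.6
  D: 0 + 1(284.1) = 284.1
  B: 0 + 1(37.13) = 37.13
  A: 0 + 2(37.13) = 74.27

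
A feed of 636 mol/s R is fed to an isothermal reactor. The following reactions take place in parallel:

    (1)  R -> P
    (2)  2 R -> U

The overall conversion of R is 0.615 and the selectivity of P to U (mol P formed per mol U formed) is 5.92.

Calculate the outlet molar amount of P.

292 mol/s

Conversion of R: R consumed = 0.615 × 636 = 391.1 mol/s = 1ξ₁ + 2ξ₂.
Selectivity: 1ξ₁ / (1ξ₂) = 5.92 → ξ₁ = 5.92 ξ₂.
Substitute: (1·5.92 + 2) ξ₂ = 391.1 → ξ₂ = 49.39 mol/s, ξ₁ = 292.4 mol/s.
Outlet amounts (n = n₀ + Σ ν·ξ):
  R: 636 − 1(292.4) − 2(49.39) = 244.9
  P: 0 + 1(292.4) = 292.4
  U: 0 + 1(49.39) = 49.39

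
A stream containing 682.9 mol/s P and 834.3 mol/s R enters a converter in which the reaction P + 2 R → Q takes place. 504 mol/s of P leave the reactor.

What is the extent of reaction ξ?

ξ = 179 mol/s

For P: n = n₀ − 1ξ → 504 = 682.9 − 1ξ, giving ξ = 178.9 mol/s.
Outlet amounts (n = n₀ + ν ξ):
  P: 682.9 − 1(178.9) = 504
  R: 834.3 − 2(178.9) = 476.5
  Q: 0 + 1(178.9) = 178.9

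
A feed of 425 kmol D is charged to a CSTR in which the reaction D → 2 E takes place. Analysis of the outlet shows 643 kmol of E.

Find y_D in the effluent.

0.139

For E: n = n₀ + 2ξ → 643 = 0 + 2ξ, giving ξ = 321.5 kmol.
Outlet amounts (n = n₀ + ν ξ):
  D: 425 − 1(321.5) = 103.5
  E: 0 + 2(321.5) = 643
Total out = 746.5 kmol; y_D = 103.5 / 746.5 = 0.1386.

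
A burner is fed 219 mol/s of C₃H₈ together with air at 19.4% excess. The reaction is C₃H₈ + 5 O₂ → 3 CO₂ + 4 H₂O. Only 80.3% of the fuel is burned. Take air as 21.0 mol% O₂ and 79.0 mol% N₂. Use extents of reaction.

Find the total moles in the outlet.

6620 mol/s

Stoichiometric O₂ = 5 × 219 = 1095 mol/s; O₂ fed = 1095 × 1.194 = 1307 mol/s.
N₂ fed = 1307 × 79/21 = 4918 mol/s.
Fuel reacted = 0.803 × 219 → ξ = 175.9 mol/s.
Outlet (n = n₀ + ν ξ):
  C₃H₈: 219 − 1(175.9) = 43.14
  O₂: 1307 − 5(175.9) = 428.1
  N₂: 4918 (inert)
  CO₂: 0 + 3(175.9) = 527.6
  H₂O: 0 + 4(175.9) = 703.4
Total out = 43.14 + 428.1 + 4918 + 527.6 + 703.4 = 6621 mol/s.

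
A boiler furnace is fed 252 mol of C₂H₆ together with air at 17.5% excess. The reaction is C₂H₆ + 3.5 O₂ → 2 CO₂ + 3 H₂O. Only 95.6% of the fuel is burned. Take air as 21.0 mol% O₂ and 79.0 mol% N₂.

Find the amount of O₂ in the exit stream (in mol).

Stoichiometric O₂ = 3.5 × 252 = 882 mol; O₂ fed = 882 × 1.175 = 1036 mol.
N₂ fed = 1036 × 79/21 = 3899 mol.
Fuel reacted = 0.956 × 252 → ξ = 240.9 mol.
Outlet (n = n₀ + ν ξ):
  C₂H₆: 252 − 1(240.9) = 11.09
  O₂: 1036 − 3.5(240.9) = 193.2
  N₂: 3899 (inert)
  CO₂: 0 + 2(240.9) = 481.8
  H₂O: 0 + 3(240.9) = 722.7

193 mol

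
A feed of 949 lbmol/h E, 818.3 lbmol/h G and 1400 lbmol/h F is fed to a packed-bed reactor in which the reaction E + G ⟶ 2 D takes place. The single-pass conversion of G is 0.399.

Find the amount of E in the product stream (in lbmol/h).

622 lbmol/h

G reacted = 0.399 × 818.3 = 326.5 lbmol/h; ν_G = −1, so ξ = 326.5/1 = 326.5 lbmol/h.
Outlet amounts (n = n₀ + ν ξ):
  E: 949 − 1(326.5) = 622.5
  G: 818.3 − 1(326.5) = 491.8
  D: 0 + 2(326.5) = 653
  F: 1400 (inert)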